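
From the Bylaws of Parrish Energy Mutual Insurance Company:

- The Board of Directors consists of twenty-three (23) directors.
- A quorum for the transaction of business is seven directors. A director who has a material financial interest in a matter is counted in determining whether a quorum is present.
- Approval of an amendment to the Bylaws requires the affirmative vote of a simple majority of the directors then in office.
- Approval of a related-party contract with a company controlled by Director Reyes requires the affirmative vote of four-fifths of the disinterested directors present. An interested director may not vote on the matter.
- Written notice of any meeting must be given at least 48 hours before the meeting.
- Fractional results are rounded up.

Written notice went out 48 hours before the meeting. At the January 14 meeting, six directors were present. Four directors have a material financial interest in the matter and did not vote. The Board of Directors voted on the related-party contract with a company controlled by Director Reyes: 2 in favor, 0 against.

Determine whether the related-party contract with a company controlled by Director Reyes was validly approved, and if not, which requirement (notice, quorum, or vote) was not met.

Invalid — quorum requirement not satisfied.

Notice: 48 hours given; 48 required (48 ≥ 48). Satisfied.
Quorum: 6 present (interested directors count toward quorum); quorum is 7. Not satisfied.
Vote: the related-party contract with a company controlled by Director Reyes requires four-fifths of the disinterested directors present (6 − 4 = 2). 4/5 of 2 = 1.60, rounded up to 2, so 2 affirmative votes are needed; 2 voted in favor. Satisfied. (Moot — without a quorum no business can be validly transacted.)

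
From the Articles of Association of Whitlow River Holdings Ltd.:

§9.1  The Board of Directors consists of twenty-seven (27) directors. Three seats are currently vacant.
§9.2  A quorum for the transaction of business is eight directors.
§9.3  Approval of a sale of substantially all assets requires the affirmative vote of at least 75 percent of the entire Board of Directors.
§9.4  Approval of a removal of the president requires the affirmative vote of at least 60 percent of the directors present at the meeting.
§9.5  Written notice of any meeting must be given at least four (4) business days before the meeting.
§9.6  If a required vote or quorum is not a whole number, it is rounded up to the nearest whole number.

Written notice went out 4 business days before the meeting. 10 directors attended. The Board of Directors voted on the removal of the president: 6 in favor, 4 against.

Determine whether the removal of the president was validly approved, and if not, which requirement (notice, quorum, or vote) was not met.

Valid — all requirements satisfied.

Notice: 4 business days given; 4 required (4 ≥ 4). Satisfied.
Quorum: 10 present; quorum is 8. Satisfied.
Vote: the removal of the president requires three-fifths of the directors present (10). 3/5 of 10 = 6, so 6 affirmative votes are needed; 6 voted in favor. Satisfied.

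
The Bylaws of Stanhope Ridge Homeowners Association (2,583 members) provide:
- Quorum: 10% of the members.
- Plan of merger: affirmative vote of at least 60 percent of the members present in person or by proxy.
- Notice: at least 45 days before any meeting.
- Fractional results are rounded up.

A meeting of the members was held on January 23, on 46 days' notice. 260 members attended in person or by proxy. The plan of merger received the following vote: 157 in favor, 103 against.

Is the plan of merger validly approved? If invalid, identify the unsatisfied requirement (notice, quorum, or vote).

Valid — all requirements satisfied.

Notice: 46 days given; 45 required. Satisfied.
Quorum: 10% of 2,583 = 258.30, rounded up to 259; 260 present. Satisfied.
Vote: requires three-fifths of those present (260); 3/5 of 260 = 156, so 156 needed; 157 in favor. Satisfied.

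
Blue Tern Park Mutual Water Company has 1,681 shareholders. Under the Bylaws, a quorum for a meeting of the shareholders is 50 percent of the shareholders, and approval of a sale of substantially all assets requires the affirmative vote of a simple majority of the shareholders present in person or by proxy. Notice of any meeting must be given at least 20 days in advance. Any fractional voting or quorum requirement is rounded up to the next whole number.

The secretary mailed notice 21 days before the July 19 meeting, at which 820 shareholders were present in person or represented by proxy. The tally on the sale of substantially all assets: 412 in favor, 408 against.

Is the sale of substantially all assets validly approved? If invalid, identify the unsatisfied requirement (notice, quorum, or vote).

Invalid — quorum requirement not satisfied.

Notice: 21 days given; 20 required. Satisfied.
Quorum: 50% of 1,681 = 840.50, rounded up to 841; 820 present. Not satisfied.
Vote: requires a majority of those present (820); a majority of 820 is 411, so 411 needed; 412 in favor. Satisfied.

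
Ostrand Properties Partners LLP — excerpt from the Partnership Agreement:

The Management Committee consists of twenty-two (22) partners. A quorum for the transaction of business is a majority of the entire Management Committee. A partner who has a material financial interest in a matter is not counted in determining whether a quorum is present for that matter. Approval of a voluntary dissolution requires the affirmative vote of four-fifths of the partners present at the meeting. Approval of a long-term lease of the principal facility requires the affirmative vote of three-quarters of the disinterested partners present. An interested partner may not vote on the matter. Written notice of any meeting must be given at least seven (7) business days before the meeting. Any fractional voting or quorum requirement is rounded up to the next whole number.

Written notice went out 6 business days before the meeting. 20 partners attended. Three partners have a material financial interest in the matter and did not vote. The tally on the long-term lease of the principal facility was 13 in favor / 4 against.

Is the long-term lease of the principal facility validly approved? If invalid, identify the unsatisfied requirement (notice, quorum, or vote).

Invalid — notice requirement not satisfied.

Notice: 6 business days given; 7 required (6 < 7). Not satisfied.
Quorum: 20 present, but the 3 interested partners do not count, leaving 17. Quorum is 12. Satisfied.
Vote: the long-term lease of the principal facility requires three-fourths of the disinterested partners present (20 − 3 = 17). 3/4 of 17 = 12.75, rounded up to 13, so 13 affirmative votes are needed; 13 voted in favor. Satisfied.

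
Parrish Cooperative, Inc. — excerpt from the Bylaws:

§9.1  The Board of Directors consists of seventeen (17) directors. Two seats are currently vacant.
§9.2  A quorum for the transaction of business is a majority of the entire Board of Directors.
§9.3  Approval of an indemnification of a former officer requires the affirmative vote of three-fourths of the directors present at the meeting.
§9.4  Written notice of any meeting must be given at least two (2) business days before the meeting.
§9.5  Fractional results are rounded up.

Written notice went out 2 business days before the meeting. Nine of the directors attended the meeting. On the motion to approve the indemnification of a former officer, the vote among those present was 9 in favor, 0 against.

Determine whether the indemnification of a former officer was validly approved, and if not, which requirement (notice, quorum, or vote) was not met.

Notice: 2 business days given; 2 required (2 ≥ 2). Satisfied.
Quorum: 9 present; quorum is 9. Satisfied.
Vote: the indemnification of a former officer requires three-fourths of the directors present (9). 3/4 of 9 = 6.75, rounded up to 7, so 7 affirmative votes are needed; 9 voted in favor. Satisfied.

Valid — all requirements satisfied.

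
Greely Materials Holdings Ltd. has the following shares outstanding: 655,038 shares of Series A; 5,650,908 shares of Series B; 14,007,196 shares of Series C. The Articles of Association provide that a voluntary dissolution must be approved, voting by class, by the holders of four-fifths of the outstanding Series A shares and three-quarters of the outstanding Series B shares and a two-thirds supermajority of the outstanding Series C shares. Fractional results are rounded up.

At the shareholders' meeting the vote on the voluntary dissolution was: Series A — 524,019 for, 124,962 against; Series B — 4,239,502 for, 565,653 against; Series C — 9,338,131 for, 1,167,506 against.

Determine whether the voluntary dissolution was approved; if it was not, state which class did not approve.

Not approved — the Series A shares did not give the required vote.

Series A: 4/5 of 655038 = 524030.40, rounded up to 524031; 524,031 required, 524,019 in favor — not approved.
Series B: 3/4 of 5650908 = 4238181; 4,238,181 required, 4,239,502 in favor — approved.
Series C: 2/3 of 14007196 = 9338130.67, rounded up to 9338131; 9,338,131 required, 9,338,131 in favor — approved.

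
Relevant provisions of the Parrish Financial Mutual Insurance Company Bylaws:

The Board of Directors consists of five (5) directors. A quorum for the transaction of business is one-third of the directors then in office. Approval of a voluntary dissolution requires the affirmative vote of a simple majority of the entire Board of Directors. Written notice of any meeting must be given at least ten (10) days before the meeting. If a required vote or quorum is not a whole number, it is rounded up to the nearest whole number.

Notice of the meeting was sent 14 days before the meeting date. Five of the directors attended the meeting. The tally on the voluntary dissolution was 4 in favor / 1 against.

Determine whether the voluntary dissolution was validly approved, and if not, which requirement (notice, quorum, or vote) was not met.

Notice: 14 days given; 10 required (14 ≥ 10). Satisfied.
Quorum: 5 present; quorum is 2. Satisfied.
Vote: the voluntary dissolution requires a majority of the entire Board of Directors (5). A majority of 5 is 3, so 3 affirmative votes are needed; 4 voted in favor. Satisfied.

Valid — all requirements satisfied.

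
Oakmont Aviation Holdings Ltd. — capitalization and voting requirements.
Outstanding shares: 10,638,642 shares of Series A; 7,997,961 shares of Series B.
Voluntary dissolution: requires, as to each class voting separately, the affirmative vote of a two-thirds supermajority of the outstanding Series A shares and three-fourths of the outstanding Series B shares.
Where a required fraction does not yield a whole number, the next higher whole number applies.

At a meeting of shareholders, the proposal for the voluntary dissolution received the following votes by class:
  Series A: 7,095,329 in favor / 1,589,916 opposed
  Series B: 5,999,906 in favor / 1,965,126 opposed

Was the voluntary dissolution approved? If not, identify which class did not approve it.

Series A: 2/3 of 10638642 = 7092428; 7,092,428 required, 7,095,329 in favor — approved.
Series B: 3/4 of 7997961 = 5998470.75, rounded up to 5998471; 5,998,471 required, 5,999,906 in favor — approved.

Approved — every class gave the required vote.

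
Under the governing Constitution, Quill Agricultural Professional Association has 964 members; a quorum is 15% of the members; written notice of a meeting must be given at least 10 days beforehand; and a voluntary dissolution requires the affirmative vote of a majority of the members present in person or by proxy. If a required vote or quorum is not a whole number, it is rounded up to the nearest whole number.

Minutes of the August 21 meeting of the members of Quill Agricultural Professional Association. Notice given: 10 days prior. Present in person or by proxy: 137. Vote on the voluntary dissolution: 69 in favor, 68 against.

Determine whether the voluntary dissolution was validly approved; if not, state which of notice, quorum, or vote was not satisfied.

Notice: 10 days given; 10 required. Satisfied.
Quorum: 15% of 964 = 144.60, rounded up to 145; 137 present. Not satisfied.
Vote: requires a majority of those present (137); a majority of 137 is 69, so 69 needed; 69 in favor. Satisfied.

Invalid — quorum requirement not satisfied.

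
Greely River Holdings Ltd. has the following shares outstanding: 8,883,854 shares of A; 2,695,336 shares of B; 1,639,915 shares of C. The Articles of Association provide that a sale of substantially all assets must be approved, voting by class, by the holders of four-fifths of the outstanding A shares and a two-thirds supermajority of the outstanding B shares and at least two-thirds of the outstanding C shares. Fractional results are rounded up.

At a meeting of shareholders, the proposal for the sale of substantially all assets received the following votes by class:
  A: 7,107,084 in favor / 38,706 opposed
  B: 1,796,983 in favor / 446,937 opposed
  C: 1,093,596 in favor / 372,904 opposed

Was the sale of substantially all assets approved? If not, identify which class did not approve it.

Approved — every class gave the required vote.

A: 4/5 of 8883854 = 7107083.20, rounded up to 7107084; 7,107,084 required, 7,107,084 in favor — approved.
B: 2/3 of 2695336 = 1796890.67, rounded up to 1796891; 1,796,891 required, 1,796,983 in favor — approved.
C: 2/3 of 1639915 = 1093276.67, rounded up to 1093277; 1,093,277 required, 1,093,596 in favor — approved.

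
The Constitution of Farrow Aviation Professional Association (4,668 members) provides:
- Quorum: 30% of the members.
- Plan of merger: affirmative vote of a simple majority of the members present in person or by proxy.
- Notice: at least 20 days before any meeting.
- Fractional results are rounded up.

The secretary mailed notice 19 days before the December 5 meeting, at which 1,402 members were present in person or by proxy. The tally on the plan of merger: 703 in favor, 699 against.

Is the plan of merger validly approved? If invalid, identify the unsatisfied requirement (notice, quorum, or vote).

Notice: 19 days given; 20 required. Not satisfied.
Quorum: 30% of 4,668 = 1,400.40, rounded up to 1,401; 1,402 present. Satisfied.
Vote: requires a majority of those present (1,402); a majority of 1402 is 702, so 702 needed; 703 in favor. Satisfied.

Invalid — notice requirement not satisfied.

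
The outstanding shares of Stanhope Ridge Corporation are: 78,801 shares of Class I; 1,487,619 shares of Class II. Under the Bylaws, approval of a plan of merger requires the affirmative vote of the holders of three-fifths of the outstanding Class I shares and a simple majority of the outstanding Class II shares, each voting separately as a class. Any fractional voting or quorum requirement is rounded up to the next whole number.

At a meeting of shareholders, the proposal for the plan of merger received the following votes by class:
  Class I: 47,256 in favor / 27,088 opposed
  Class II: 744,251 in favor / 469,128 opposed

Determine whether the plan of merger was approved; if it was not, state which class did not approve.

Not approved — the Class I shares did not give the required vote.

Class I: 3/5 of 78801 = 47280.60, rounded up to 47281; 47,281 required, 47,256 in favor — not approved.
Class II: a majority of 1487619 is 743810; 743,810 required, 744,251 in favor — approved.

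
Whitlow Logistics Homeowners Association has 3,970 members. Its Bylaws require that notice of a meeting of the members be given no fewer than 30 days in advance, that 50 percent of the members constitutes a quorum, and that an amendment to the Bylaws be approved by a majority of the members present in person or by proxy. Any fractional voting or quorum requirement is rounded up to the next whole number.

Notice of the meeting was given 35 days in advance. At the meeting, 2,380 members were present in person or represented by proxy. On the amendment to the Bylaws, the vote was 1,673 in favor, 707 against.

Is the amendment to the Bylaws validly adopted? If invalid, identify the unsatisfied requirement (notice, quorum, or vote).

Notice: 35 days given; 30 required. Satisfied.
Quorum: 50% of 3,970 = 1,985; 2,380 present. Satisfied.
Vote: requires a majority of those present (2,380); a majority of 2380 is 1191, so 1,191 needed; 1,673 in favor. Satisfied.

Valid — all requirements satisfied.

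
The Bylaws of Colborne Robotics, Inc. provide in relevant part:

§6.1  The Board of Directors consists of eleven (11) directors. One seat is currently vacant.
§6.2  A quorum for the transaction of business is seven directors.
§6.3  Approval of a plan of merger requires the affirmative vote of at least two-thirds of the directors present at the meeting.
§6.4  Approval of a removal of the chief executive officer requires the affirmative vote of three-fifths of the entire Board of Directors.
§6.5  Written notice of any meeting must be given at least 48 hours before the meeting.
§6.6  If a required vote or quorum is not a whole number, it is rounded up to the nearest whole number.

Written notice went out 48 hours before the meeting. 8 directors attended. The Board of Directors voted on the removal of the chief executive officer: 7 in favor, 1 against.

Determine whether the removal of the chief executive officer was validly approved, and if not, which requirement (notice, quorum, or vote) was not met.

Notice: 48 hours given; 48 required (48 ≥ 48). Satisfied.
Quorum: 8 present; quorum is 7. Satisfied.
Vote: the removal of the chief executive officer requires three-fifths of the entire Board of Directors (11). 3/5 of 11 = 6.60, rounded up to 7, so 7 affirmative votes are needed; 7 voted in favor. Satisfied.

Valid — all requirements satisfied.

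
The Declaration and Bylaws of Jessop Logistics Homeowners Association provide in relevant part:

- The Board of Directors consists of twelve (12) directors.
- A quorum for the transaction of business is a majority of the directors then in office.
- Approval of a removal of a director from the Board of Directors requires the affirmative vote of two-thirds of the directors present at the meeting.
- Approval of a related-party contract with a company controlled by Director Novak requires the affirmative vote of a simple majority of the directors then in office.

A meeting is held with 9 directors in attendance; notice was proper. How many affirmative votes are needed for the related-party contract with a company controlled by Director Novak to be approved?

7

The related-party contract with a company controlled by Director Novak requires a majority of the directors then in office (12).
A majority of 12 is 7.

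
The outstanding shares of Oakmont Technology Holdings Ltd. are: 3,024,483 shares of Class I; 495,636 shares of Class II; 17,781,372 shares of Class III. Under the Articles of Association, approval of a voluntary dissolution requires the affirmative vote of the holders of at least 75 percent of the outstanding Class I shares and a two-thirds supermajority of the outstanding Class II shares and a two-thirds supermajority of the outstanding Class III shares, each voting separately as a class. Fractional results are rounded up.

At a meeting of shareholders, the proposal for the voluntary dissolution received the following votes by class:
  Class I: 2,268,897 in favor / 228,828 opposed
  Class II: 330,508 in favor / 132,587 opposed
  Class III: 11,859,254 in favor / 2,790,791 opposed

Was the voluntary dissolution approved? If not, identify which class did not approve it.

Approved — every class gave the required vote.

Class I: 3/4 of 3024483 = 2268362.25, rounded up to 2268363; 2,268,363 required, 2,268,897 in favor — approved.
Class II: 2/3 of 495636 = 330424; 330,424 required, 330,508 in favor — approved.
Class III: 2/3 of 17781372 = 11854248; 11,854,248 required, 11,859,254 in favor — approved.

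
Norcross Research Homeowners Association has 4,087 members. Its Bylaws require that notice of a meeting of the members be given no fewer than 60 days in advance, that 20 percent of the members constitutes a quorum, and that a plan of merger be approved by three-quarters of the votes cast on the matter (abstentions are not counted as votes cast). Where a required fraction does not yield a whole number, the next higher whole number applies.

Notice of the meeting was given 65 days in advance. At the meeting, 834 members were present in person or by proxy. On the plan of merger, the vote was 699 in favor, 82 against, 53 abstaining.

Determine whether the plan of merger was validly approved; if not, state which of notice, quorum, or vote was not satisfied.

Valid — all requirements satisfied.

Notice: 65 days given; 60 required. Satisfied.
Quorum: 20% of 4,087 = 817.40, rounded up to 818; 834 present. Satisfied.
Vote: requires three-fourths of the votes cast (834 − 53 abstaining = 781); 3/4 of 781 = 585.75, rounded up to 586, so 586 needed; 699 in favor. Satisfied.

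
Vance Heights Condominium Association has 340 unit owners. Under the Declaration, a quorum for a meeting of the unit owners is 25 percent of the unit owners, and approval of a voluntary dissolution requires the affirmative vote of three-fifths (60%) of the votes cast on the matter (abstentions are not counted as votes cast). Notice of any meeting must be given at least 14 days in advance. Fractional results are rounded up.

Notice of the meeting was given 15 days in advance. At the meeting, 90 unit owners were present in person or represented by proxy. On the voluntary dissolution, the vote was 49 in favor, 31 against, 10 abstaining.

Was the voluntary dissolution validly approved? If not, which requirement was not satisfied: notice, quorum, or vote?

Valid — all requirements satisfied.

Notice: 15 days given; 14 required. Satisfied.
Quorum: 25% of 340 = 85; 90 present. Satisfied.
Vote: requires three-fifths of the votes cast (90 − 10 abstaining = 80); 3/5 of 80 = 48, so 48 needed; 49 in favor. Satisfied.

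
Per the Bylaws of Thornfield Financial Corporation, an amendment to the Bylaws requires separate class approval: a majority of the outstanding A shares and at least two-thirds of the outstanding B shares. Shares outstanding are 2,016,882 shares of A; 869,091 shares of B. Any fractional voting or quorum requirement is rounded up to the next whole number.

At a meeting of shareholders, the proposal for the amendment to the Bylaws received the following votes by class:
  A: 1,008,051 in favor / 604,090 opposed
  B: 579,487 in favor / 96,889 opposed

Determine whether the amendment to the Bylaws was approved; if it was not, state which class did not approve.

Not approved — the A shares did not give the required vote.

A: a majority of 2016882 is 1008442; 1,008,442 required, 1,008,051 in favor — not approved.
B: 2/3 of 869091 = 579394; 579,394 required, 579,487 in favor — approved.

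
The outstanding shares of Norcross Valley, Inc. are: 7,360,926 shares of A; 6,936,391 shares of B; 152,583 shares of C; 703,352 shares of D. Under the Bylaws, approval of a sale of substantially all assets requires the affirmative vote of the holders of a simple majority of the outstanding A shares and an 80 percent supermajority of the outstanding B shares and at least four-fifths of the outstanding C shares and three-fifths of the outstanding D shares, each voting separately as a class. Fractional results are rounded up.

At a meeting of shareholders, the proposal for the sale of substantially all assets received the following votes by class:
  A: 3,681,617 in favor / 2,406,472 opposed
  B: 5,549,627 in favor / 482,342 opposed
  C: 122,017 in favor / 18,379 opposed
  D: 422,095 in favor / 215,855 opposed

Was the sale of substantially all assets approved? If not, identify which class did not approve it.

A: a majority of 7360926 is 3680464; 3,680,464 required, 3,681,617 in favor — approved.
B: 4/5 of 6936391 = 5549112.80, rounded up to 5549113; 5,549,113 required, 5,549,627 in favor — approved.
C: 4/5 of 152583 = 122066.40, rounded up to 122067; 122,067 required, 122,017 in favor — not approved.
D: 3/5 of 703352 = 422011.20, rounded up to 422012; 422,012 required, 422,095 in favor — approved.

Not approved — the C shares did not give the required vote.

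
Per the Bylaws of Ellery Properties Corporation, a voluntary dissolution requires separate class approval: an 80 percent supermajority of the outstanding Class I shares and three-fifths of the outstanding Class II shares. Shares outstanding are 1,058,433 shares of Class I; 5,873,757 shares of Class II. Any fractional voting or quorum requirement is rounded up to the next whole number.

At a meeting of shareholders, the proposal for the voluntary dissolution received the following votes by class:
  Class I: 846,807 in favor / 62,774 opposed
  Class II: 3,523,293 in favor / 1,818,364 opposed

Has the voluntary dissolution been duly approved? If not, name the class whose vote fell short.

Not approved — the Class II shares did not give the required vote.

Class I: 4/5 of 1058433 = 846746.40, rounded up to 846747; 846,747 required, 846,807 in favor — approved.
Class II: 3/5 of 5873757 = 3524254.20, rounded up to 3524255; 3,524,255 required, 3,523,293 in favor — not approved.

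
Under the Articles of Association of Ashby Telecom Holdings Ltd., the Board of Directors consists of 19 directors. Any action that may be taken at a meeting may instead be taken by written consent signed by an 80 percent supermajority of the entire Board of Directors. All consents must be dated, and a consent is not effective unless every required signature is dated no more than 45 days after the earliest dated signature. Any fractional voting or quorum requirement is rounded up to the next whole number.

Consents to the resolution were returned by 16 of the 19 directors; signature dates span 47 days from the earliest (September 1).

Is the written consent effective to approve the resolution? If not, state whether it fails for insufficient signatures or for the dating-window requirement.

Not effective — dating-window requirement not satisfied.

Signatures required: an 80 percent supermajority of 19 — 4/5 of 19 = 15.20, rounded up to 16, so 16 needed; 16 signed. Sufficient.
Dating window: the latest signature is 47 days after the earliest; the limit is 45 days. Outside the window.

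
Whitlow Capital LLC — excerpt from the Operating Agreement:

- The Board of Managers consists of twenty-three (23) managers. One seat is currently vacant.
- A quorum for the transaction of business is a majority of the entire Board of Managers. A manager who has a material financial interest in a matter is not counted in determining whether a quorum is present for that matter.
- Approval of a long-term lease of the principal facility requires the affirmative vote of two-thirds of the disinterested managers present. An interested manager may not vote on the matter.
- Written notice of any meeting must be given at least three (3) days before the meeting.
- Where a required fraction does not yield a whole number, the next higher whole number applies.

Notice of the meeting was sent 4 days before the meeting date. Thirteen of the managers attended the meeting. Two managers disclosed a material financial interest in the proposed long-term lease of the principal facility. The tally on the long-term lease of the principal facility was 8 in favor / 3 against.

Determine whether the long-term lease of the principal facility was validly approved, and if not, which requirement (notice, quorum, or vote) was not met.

Notice: 4 days given; 3 required (4 ≥ 3). Satisfied.
Quorum: 13 present, but the 2 interested managers do not count, leaving 11. Quorum is 12. Not satisfied.
Vote: the long-term lease of the principal facility requires two-thirds of the disinterested managers present (13 − 2 = 11). 2/3 of 11 = 7.33, rounded up to 8, so 8 affirmative votes are needed; 8 voted in favor. Satisfied. (Moot — without a quorum no business can be validly transacted.)

Invalid — quorum requirement not satisfied.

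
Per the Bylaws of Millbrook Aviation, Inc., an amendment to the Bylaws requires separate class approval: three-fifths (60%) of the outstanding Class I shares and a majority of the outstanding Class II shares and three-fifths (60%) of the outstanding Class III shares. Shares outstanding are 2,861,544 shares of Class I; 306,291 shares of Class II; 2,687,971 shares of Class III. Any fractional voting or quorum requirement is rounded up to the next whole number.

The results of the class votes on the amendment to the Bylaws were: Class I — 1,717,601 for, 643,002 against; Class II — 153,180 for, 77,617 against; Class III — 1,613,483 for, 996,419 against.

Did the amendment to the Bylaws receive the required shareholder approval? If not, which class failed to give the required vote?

Approved — every class gave the required vote.

Class I: 3/5 of 2861544 = 1716926.40, rounded up to 1716927; 1,716,927 required, 1,717,601 in favor — approved.
Class II: a majority of 306291 is 153146; 153,146 required, 153,180 in favor — approved.
Class III: 3/5 of 2687971 = 1612782.60, rounded up to 1612783; 1,612,783 required, 1,613,483 in favor — approved.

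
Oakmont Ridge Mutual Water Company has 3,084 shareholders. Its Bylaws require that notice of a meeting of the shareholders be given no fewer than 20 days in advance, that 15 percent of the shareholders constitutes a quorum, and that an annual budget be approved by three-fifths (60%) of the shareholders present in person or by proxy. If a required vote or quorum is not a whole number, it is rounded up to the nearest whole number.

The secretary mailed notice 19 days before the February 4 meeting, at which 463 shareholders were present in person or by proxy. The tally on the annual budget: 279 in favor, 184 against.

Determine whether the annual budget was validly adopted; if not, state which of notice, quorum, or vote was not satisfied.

Notice: 19 days given; 20 required. Not satisfied.
Quorum: 15% of 3,084 = 462.60, rounded up to 463; 463 present. Satisfied.
Vote: requires three-fifths of those present (463); 3/5 of 463 = 277.80, rounded up to 278, so 278 needed; 279 in favor. Satisfied.

Invalid — notice requirement not satisfied.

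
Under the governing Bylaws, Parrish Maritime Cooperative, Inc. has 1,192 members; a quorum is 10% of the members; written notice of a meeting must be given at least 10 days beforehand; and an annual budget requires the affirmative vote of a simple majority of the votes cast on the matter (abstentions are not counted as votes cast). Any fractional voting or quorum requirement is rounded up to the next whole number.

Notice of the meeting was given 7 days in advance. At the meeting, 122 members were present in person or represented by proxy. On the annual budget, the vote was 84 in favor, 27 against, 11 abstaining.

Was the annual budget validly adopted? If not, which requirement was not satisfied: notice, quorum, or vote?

Invalid — notice requirement not satisfied.

Notice: 7 days given; 10 required. Not satisfied.
Quorum: 10% of 1,192 = 119.20, rounded up to 120; 122 present. Satisfied.
Vote: requires a majority of the votes cast (122 − 11 abstaining = 111); a majority of 111 is 56, so 56 needed; 84 in favor. Satisfied.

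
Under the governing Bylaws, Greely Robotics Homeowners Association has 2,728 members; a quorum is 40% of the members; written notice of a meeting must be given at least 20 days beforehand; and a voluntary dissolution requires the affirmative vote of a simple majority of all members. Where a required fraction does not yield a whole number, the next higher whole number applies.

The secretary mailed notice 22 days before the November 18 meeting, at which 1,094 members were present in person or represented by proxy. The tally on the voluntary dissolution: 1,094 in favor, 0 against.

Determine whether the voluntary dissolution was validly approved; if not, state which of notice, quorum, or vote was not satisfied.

Invalid — vote requirement not satisfied.

Notice: 22 days given; 20 required. Satisfied.
Quorum: 40% of 2,728 = 1,091.20, rounded up to 1,092; 1,094 present. Satisfied.
Vote: requires a majority of all members (2,728); a majority of 2728 is 1365, so 1,365 needed; 1,094 in favor. Not satisfied.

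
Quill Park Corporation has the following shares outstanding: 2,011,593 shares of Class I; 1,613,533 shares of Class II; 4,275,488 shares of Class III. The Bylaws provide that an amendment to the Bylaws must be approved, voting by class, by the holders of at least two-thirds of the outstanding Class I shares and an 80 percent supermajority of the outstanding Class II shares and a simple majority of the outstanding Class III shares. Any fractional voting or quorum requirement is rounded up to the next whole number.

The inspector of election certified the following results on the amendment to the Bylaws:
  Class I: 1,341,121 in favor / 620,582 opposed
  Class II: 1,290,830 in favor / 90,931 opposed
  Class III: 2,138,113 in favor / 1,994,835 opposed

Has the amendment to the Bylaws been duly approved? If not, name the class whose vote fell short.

Approved — every class gave the required vote.

Class I: 2/3 of 2011593 = 1341062; 1,341,062 required, 1,341,121 in favor — approved.
Class II: 4/5 of 1613533 = 1290826.40, rounded up to 1290827; 1,290,827 required, 1,290,830 in favor — approved.
Class III: a majority of 4275488 is 2137745; 2,137,745 required, 2,138,113 in favor — approved.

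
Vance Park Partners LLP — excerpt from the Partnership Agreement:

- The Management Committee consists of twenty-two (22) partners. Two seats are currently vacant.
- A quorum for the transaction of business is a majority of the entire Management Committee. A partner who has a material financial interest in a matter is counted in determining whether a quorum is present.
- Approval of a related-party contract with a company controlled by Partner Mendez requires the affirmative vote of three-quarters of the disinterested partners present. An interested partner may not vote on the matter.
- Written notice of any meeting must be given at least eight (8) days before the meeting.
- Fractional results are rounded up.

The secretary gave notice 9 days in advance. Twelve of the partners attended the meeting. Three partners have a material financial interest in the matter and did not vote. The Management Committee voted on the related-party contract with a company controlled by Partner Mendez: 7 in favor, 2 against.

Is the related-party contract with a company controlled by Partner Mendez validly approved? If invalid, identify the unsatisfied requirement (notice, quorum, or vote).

Valid — all requirements satisfied.

Notice: 9 days given; 8 required (9 ≥ 8). Satisfied.
Quorum: 12 present (interested partners count toward quorum); quorum is 12. Satisfied.
Vote: the related-party contract with a company controlled by Partner Mendez requires three-fourths of the disinterested partners present (12 − 3 = 9). 3/4 of 9 = 6.75, rounded up to 7, so 7 affirmative votes are needed; 7 voted in favor. Satisfied.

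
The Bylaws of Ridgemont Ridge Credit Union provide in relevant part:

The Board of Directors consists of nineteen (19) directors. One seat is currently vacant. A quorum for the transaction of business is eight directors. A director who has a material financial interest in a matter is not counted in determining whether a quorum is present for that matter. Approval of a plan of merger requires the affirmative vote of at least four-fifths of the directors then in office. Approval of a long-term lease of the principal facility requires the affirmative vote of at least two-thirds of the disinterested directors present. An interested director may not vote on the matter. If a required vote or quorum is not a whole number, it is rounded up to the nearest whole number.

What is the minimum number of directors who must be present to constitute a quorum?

The quorum is fixed at 8.

8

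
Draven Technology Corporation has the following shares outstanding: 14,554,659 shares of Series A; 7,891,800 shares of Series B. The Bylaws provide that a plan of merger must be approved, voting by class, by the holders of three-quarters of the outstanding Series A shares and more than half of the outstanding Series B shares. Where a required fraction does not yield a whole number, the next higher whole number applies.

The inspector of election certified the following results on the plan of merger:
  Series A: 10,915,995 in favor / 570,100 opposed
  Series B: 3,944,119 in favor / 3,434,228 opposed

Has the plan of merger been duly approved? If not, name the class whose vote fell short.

Not approved — the Series B shares did not give the required vote.

Series A: 3/4 of 14554659 = 10915994.25, rounded up to 10915995; 10,915,995 required, 10,915,995 in favor — approved.
Series B: a majority of 7891800 is 3945901; 3,945,901 required, 3,944,119 in favor — not approved.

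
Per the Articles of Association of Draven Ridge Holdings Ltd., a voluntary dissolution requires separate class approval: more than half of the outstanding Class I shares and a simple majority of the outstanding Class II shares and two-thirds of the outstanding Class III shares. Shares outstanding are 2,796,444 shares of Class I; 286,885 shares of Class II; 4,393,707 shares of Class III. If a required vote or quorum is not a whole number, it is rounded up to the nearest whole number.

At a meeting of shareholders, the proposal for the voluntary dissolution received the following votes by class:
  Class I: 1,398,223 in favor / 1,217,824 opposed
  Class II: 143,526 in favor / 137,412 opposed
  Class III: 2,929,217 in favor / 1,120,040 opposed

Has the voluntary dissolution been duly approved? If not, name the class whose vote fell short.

Class I: a majority of 2796444 is 1398223; 1,398,223 required, 1,398,223 in favor — approved.
Class II: a majority of 286885 is 143443; 143,443 required, 143,526 in favor — approved.
Class III: 2/3 of 4393707 = 2929138; 2,929,138 required, 2,929,217 in favor — approved.

Approved — every class gave the required vote.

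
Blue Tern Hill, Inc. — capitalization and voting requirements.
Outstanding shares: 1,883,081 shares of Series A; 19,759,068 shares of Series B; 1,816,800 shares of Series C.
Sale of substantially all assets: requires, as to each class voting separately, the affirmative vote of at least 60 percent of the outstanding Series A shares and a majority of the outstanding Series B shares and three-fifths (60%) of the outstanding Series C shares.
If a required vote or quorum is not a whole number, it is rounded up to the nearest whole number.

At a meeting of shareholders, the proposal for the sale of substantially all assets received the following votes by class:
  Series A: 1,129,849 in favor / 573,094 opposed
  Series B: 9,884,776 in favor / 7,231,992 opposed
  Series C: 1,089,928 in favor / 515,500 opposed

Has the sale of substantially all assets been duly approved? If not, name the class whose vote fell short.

Not approved — the Series C shares did not give the required vote.

Series A: 3/5 of 1883081 = 1129848.60, rounded up to 1129849; 1,129,849 required, 1,129,849 in favor — approved.
Series B: a majority of 19759068 is 9879535; 9,879,535 required, 9,884,776 in favor — approved.
Series C: 3/5 of 1816800 = 1090080; 1,090,080 required, 1,089,928 in favor — not approved.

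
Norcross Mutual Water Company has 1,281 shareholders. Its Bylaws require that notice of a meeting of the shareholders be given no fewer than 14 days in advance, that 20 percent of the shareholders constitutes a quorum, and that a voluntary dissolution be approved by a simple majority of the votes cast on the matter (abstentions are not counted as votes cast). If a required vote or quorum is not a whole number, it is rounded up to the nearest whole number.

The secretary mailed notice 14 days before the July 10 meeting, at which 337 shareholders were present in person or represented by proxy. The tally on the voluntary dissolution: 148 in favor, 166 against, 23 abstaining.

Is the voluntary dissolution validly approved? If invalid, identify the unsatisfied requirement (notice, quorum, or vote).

Notice: 14 days given; 14 required. Satisfied.
Quorum: 20% of 1,281 = 256.20, rounded up to 257; 337 present. Satisfied.
Vote: requires a majority of the votes cast (337 − 23 abstaining = 314); a majority of 314 is 158, so 158 needed; 148 in favor. Not satisfied.

Invalid — vote requirement not satisfied.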